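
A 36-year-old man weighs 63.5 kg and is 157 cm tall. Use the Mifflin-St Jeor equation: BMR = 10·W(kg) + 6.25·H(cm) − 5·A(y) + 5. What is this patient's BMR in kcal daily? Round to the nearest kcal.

1441 kcal daily

Mifflin-St Jeor (male): BMR = 10(63.5) + 6.25(157) − 5(36) + 5 = 635 + 981.25 − 180 + 5 = 1441.25 kcal/day.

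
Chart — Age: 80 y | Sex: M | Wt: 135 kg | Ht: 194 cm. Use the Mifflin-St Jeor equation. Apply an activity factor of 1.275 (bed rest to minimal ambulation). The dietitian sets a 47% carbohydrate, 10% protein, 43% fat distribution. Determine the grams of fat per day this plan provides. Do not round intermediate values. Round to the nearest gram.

Mifflin-St Jeor (male): BMR = 10(135) + 6.25(194) − 5(80) + 5 = 1350 + 1212.5 − 400 + 5 = 2167.5 kcal/day.
TEE = 2167.5 × 1.275 = 2763.5625 kcal/day.
Fat energy = 43% × 2763.5625 = 1188.3319 kcal.
Fat = 1188.3319 ÷ 9 kcal/g = 132.0369 g.

132 g/day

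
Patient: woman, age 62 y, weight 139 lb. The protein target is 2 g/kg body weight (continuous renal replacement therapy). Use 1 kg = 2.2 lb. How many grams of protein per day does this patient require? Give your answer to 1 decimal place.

126.4 g/day

Weight in kg = 139 ÷ 2.2 = 63.1818 kg.
Protein = 2 g/kg × 63.1818 kg = 126.3636 g/day.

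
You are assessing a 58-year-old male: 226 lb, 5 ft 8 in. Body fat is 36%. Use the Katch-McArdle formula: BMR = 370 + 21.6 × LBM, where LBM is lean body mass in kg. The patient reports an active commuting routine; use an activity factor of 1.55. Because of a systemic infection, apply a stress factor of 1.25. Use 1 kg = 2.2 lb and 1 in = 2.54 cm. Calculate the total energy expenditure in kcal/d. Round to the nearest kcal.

Convert to metric: weight = 226 ÷ 2.2 = 102.7273 kg; height = (5×12 + 8) × 2.54 = 68 × 2.54 = 172.72 cm.
LBM = 102.7273 × (1 − 0.36) = 65.7455 kg. Katch-McArdle: BMR = 370 + 21.6 × 65.7455 = 1790.1018 kcal/day.
TEE = BMR × activity factor = 1790.1018 × 1.55 = 2774.6578 kcal/day.
Apply stress factor: 2774.6578 × 1.25 = 3468.3223 kcal/day.

3468 kcal/d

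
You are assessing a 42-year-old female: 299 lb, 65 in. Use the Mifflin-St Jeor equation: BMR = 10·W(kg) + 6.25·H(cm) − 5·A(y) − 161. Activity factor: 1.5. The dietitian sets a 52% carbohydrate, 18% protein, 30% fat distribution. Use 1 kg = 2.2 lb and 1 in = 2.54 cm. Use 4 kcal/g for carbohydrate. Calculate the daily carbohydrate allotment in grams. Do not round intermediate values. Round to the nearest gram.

394 g/day

Convert to metric: weight = 299 ÷ 2.2 = 135.9091 kg; height = 65 × 2.54 = 165.1 cm.
Mifflin-St Jeor (female): BMR = 10(135.9091) + 6.25(165.1) − 5(42) − 161 = 1359.0909 + 1031.875 − 210 − 161 = 2019.9659 kcal/day.
TEE = 2019.9659 × 1.5 = 3029.9489 kcal/day.
Carbohydrate energy = 52% × 3029.9489 = 1575.5734 kcal.
Carbohydrate = 1575.5734 ÷ 4 kcal/g = 393.8934 g.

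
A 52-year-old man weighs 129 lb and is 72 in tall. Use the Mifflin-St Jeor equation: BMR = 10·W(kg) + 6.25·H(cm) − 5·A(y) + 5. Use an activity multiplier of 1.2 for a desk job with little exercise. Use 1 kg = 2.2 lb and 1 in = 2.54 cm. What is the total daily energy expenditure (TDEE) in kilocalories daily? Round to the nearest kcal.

1769 kilocalories daily

Convert to metric: weight = 129 ÷ 2.2 = 58.6364 kg; height = 72 × 2.54 = 182.88 cm.
Mifflin-St Jeor (male): BMR = 10(58.6364) + 6.25(182.88) − 5(52) + 5 = 586.3636 + 1143 − 260 + 5 = 1474.3636 kcal/day.
TEE = BMR × activity factor = 1474.3636 × 1.2 = 1769.2364 kcal/day.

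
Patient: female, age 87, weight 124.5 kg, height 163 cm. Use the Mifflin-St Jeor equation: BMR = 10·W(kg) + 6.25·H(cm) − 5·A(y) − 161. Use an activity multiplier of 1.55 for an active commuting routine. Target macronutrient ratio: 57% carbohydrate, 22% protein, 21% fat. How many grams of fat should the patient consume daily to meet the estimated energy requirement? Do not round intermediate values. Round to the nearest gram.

Mifflin-St Jeor (female): BMR = 10(124.5) + 6.25(163) − 5(87) − 161 = 1245 + 1018.75 − 435 − 161 = 1667.75 kcal/day.
TEE = 1667.75 × 1.55 = 2585.0125 kcal/day.
Fat energy = 21% × 2585.0125 = 542.8526 kcal.
Fat = 542.8526 ÷ 9 kcal/g = 60.317 g.

60 g/day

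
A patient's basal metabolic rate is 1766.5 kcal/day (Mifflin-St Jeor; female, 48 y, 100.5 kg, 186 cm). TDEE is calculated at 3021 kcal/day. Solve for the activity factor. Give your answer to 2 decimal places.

Activity factor = TEE ÷ BMR = 3021 ÷ 1766.5 = 1.71.

1.71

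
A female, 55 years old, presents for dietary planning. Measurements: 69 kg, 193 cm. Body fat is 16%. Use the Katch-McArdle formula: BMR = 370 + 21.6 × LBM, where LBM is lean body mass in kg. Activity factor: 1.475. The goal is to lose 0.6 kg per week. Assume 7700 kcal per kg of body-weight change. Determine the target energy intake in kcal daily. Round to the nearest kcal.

1732 kcal daily

LBM = 69 × (1 − 0.16) = 57.96 kg. Katch-McArdle: BMR = 370 + 21.6 × 57.96 = 1621.936 kcal/day.
TEE = 1621.936 × 1.475 = 2392.3556 kcal/day.
Required daily deficit = 0.6 × 7700 ÷ 7 = 660 kcal/day.
Target intake = 2392.3556 − 660 = 1732.3556 kcal/day.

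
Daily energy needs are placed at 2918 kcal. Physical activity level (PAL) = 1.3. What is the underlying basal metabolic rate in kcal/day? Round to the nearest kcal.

BMR = TEE ÷ activity factor = 2918 ÷ 1.3 = 2244.6154 kcal/day.

2245 kcal/day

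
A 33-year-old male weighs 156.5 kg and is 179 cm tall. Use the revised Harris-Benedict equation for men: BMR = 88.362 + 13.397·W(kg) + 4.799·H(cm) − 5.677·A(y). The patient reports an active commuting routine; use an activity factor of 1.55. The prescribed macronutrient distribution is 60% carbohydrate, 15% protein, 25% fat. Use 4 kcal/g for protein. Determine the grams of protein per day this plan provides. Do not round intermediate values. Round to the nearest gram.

Harris-Benedict: BMR = 88.362 + 13.397(156.5) + 4.799(179) − 5.677(33) = 2856.6725 kcal/day.
TEE = 2856.6725 × 1.55 = 4427.8424 kcal/day.
Protein energy = 15% × 4427.8424 = 664.1764 kcal.
Protein = 664.1764 ÷ 4 kcal/g = 166.0441 g.

166 g/day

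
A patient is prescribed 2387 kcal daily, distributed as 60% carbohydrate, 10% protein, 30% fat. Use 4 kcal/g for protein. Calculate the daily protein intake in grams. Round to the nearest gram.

Protein energy = 10% × 2387 = 238.7 kcal.
At 4 kcal/g: 238.7 ÷ 4 = 59.675 g.

60 g/day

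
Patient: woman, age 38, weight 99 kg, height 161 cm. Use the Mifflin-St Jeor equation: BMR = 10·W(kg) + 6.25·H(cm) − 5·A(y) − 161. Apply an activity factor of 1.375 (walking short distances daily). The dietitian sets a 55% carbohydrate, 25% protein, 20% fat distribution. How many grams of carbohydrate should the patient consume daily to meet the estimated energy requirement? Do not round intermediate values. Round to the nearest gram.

311 g/day

Mifflin-St Jeor (female): BMR = 10(99) + 6.25(161) − 5(38) − 161 = 990 + 1006.25 − 190 − 161 = 1645.25 kcal/day.
TEE = 1645.25 × 1.375 = 2262.2188 kcal/day.
Carbohydrate energy = 55% × 2262.2188 = 1244.2203 kcal.
Carbohydrate = 1244.2203 ÷ 4 kcal/g = 311.0551 g.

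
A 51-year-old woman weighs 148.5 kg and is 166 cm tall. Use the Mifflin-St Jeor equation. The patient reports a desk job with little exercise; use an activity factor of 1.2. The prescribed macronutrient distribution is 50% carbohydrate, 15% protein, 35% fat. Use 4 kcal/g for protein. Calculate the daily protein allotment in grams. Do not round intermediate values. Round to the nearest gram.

95 g/day

Mifflin-St Jeor (female): BMR = 10(148.5) + 6.25(166) − 5(51) − 161 = 1485 + 1037.5 − 255 − 161 = 2106.5 kcal/day.
TEE = 2106.5 × 1.2 = 2527.8 kcal/day.
Protein energy = 15% × 2527.8 = 379.17 kcal.
Protein = 379.17 ÷ 4 kcal/g = 94.7925 g.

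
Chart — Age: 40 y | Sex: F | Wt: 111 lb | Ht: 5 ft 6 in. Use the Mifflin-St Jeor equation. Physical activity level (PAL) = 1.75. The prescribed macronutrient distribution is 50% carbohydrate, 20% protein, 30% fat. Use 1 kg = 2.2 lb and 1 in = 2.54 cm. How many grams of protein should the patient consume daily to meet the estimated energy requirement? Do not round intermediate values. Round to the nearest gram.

Convert to metric: weight = 111 ÷ 2.2 = 50.4545 kg; height = (5×12 + 6) × 2.54 = 66 × 2.54 = 167.64 cm.
Mifflin-St Jeor (female): BMR = 10(50.4545) + 6.25(167.64) − 5(40) − 161 = 504.5455 + 1047.75 − 200 − 161 = 1191.2955 kcal/day.
TEE = 1191.2955 × 1.75 = 2084.767 kcal/day.
Protein energy = 20% × 2084.767 = 416.9534 kcal.
Protein = 416.9534 ÷ 4 kcal/g = 104.2384 g.

104 g/day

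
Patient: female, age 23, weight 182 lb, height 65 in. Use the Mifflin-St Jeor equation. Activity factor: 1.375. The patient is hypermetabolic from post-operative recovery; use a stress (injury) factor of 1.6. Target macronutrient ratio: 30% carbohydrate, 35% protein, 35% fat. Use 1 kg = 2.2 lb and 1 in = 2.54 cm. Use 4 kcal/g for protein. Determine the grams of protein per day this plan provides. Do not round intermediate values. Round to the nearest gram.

305 g/day

Convert to metric: weight = 182 ÷ 2.2 = 82.7273 kg; height = 65 × 2.54 = 165.1 cm.
Mifflin-St Jeor (female): BMR = 10(82.7273) + 6.25(165.1) − 5(23) − 161 = 827.2727 + 1031.875 − 115 − 161 = 1583.1477 kcal/day.
TEE = 1583.1477 × 1.375 = 2176.8281 kcal/day.
With stress factor 1.6: 2176.8281 × 1.6 = 3482.925 kcal/day.
Protein energy = 35% × 3482.925 = 1219.0238 kcal.
Protein = 1219.0238 ÷ 4 kcal/g = 304.7559 g.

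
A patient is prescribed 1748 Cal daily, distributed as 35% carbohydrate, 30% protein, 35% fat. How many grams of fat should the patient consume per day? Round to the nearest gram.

Fat energy = 35% × 1748 = 611.8 kcal.
At 9 kcal/g: 611.8 ÷ 9 = 67.9778 g.

68 g/day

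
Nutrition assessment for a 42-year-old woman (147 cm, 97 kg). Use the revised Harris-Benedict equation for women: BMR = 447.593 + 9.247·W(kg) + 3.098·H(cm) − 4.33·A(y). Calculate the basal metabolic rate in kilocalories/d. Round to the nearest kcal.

1618 kilocalories/d

Harris-Benedict: BMR = 447.593 + 9.247(97) + 3.098(147) − 4.33(42) = 1618.098 kcal/day.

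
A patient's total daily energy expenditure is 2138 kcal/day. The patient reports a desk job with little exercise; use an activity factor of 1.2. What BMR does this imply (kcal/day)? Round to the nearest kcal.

BMR = TEE ÷ activity factor = 2138 ÷ 1.2 = 1781.6667 kcal/day.

1782 kcal/day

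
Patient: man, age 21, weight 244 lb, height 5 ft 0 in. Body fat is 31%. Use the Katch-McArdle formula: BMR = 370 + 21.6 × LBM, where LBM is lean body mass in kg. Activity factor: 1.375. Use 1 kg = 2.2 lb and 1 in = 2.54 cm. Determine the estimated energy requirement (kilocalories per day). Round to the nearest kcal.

Convert to metric: weight = 244 ÷ 2.2 = 110.9091 kg; height = (5×12 + 0) × 2.54 = 60 × 2.54 = 152.4 cm.
LBM = 110.9091 × (1 − 0.31) = 76.5273 kg. Katch-McArdle: BMR = 370 + 21.6 × 76.5273 = 2022.9891 kcal/day.
TEE = BMR × activity factor = 2022.9891 × 1.375 = 2781.61 kcal/day.

2782 kilocalories per day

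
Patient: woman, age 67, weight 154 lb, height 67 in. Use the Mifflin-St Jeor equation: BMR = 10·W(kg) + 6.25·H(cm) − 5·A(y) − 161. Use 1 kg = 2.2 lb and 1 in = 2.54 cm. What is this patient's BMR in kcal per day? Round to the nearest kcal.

1268 kcal per day

Convert to metric: weight = 154 ÷ 2.2 = 70 kg; height = 67 × 2.54 = 170.18 cm.
Mifflin-St Jeor (female): BMR = 10(70) + 6.25(170.18) − 5(67) − 161 = 700 + 1063.625 − 335 − 161 = 1267.625 kcal/day.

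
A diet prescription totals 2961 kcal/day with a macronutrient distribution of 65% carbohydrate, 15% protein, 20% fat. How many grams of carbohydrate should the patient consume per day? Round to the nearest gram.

481 g/day

Carbohydrate energy = 65% × 2961 = 1924.65 kcal.
At 4 kcal/g: 1924.65 ÷ 4 = 481.1625 g.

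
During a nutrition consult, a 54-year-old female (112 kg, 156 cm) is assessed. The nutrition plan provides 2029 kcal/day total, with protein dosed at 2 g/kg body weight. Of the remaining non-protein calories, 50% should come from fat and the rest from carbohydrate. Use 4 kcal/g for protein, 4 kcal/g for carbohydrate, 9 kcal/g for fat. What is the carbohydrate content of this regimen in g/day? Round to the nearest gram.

Protein = 2 × 112 = 224 g → 224 × 4 = 896 kcal.
Non-protein calories = 2029 − 896 = 1133 kcal.
Fat: 50% × 1133 = 566.5 kcal; carbohydrate: 566.5 kcal.
Carbohydrate: 566.5 kcal ÷ 4 kcal/g = 141.625 g.

142 g/day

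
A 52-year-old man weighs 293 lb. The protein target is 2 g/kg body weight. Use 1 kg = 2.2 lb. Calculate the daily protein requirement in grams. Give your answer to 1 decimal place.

266.4 g/day

Weight in kg = 293 ÷ 2.2 = 133.1818 kg.
Protein = 2 g/kg × 133.1818 kg = 266.3636 g/day.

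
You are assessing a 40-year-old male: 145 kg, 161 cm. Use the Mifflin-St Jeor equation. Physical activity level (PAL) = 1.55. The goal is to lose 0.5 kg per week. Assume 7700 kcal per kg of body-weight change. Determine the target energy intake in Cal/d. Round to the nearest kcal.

2955 Cal/d

Mifflin-St Jeor (male): BMR = 10(145) + 6.25(161) − 5(40) + 5 = 1450 + 1006.25 − 200 + 5 = 2261.25 kcal/day.
TEE = 2261.25 × 1.55 = 3504.9375 kcal/day.
Required daily deficit = 0.5 × 7700 ÷ 7 = 550 kcal/day.
Target intake = 3504.9375 − 550 = 2954.9375 kcal/day.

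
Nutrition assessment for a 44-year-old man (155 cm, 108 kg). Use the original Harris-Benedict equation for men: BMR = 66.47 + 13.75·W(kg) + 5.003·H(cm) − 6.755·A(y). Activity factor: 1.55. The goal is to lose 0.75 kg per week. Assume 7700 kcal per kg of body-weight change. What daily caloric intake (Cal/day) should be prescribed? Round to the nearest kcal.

Harris-Benedict: BMR = 66.47 + 13.75(108) + 5.003(155) − 6.755(44) = 2029.715 kcal/day.
TEE = 2029.715 × 1.55 = 3146.0583 kcal/day.
Required daily deficit = 0.75 × 7700 ÷ 7 = 825 kcal/day.
Target intake = 3146.0583 − 825 = 2321.0583 kcal/day.

2321 Cal/day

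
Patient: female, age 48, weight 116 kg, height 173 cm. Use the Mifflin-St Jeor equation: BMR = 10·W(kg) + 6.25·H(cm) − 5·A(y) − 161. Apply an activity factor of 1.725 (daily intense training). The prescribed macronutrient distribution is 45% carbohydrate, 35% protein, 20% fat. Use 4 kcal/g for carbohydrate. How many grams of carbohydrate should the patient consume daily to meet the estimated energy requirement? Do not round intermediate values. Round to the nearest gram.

Mifflin-St Jeor (female): BMR = 10(116) + 6.25(173) − 5(48) − 161 = 1160 + 1081.25 − 240 − 161 = 1840.25 kcal/day.
TEE = 1840.25 × 1.725 = 3174.4313 kcal/day.
Carbohydrate energy = 45% × 3174.4313 = 1428.4941 kcal.
Carbohydrate = 1428.4941 ÷ 4 kcal/g = 357.1235 g.

357 g/day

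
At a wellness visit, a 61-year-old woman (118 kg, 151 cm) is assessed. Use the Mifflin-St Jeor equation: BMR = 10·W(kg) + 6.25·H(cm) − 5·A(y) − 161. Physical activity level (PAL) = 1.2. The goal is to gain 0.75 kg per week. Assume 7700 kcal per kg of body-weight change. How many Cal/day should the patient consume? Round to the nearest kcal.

2814 Cal/day

Mifflin-St Jeor (female): BMR = 10(118) + 6.25(151) − 5(61) − 161 = 1180 + 943.75 − 305 − 161 = 1657.75 kcal/day.
TEE = 1657.75 × 1.2 = 1989.3 kcal/day.
Required daily surplus = 0.75 × 7700 ÷ 7 = 825 kcal/day.
Target intake = 1989.3 + 825 = 2814.3 kcal/day.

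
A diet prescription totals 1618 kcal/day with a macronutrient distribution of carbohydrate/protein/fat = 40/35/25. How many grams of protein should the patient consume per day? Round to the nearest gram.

Protein energy = 35% × 1618 = 566.3 kcal.
At 4 kcal/g: 566.3 ÷ 4 = 141.575 g.

142 g/day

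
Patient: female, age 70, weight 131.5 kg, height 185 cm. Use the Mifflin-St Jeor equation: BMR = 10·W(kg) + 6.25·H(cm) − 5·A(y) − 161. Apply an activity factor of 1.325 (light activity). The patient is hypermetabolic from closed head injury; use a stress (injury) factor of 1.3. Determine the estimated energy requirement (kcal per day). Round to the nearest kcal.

Mifflin-St Jeor (female): BMR = 10(131.5) + 6.25(185) − 5(70) − 161 = 1315 + 1156.25 − 350 − 161 = 1960.25 kcal/day.
TEE = BMR × activity factor = 1960.25 × 1.325 = 2597.3313 kcal/day.
Apply stress factor: 2597.3313 × 1.3 = 3376.5306 kcal/day.

3377 kcal per day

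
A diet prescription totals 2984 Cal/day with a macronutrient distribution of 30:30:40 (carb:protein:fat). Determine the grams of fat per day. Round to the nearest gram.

Fat energy = 40% × 2984 = 1193.6 kcal.
At 9 kcal/g: 1193.6 ÷ 9 = 132.6222 g.

133 g/day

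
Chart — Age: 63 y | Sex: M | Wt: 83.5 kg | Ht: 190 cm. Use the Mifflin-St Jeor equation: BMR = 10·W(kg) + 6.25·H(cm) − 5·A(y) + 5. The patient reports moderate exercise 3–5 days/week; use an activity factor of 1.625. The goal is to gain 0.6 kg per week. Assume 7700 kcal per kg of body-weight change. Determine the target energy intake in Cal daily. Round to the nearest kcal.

Mifflin-St Jeor (male): BMR = 10(83.5) + 6.25(190) − 5(63) + 5 = 835 + 1187.5 − 315 + 5 = 1712.5 kcal/day.
TEE = 1712.5 × 1.625 = 2782.8125 kcal/day.
Required daily surplus = 0.6 × 7700 ÷ 7 = 660 kcal/day.
Target intake = 2782.8125 + 660 = 3442.8125 kcal/day.

3443 Cal daily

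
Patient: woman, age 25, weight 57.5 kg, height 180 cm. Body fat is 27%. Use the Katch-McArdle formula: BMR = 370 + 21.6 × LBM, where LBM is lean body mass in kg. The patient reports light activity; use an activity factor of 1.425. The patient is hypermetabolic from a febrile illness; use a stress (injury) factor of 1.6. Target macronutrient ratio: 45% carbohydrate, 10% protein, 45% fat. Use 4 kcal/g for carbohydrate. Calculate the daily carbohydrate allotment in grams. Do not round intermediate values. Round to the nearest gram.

327 g/day

LBM = 57.5 × (1 − 0.27) = 41.975 kg. Katch-McArdle: BMR = 370 + 21.6 × 41.975 = 1276.66 kcal/day.
TEE = 1276.66 × 1.425 = 1819.2405 kcal/day.
With stress factor 1.6: 1819.2405 × 1.6 = 2910.7848 kcal/day.
Carbohydrate energy = 45% × 2910.7848 = 1309.8532 kcal.
Carbohydrate = 1309.8532 ÷ 4 kcal/g = 327.4633 g.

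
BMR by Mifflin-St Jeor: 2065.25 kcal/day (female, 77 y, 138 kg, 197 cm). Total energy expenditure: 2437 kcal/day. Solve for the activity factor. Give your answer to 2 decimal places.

1.18

Activity factor = TEE ÷ BMR = 2437 ÷ 2065.25 = 1.18.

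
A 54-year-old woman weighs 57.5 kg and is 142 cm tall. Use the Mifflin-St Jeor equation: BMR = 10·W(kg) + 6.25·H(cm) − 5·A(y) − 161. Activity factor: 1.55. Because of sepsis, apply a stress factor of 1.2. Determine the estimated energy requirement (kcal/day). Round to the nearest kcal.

1919 kcal/day

Mifflin-St Jeor (female): BMR = 10(57.5) + 6.25(142) − 5(54) − 161 = 575 + 887.5 − 270 − 161 = 1031.5 kcal/day.
TEE = BMR × activity factor = 1031.5 × 1.55 = 1598.825 kcal/day.
Apply stress factor: 1598.825 × 1.2 = 1918.59 kcal/day.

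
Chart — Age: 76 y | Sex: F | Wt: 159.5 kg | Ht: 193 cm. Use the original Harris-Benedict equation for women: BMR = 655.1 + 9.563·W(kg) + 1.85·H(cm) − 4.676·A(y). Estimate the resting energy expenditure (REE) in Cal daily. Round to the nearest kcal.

2182 Cal daily

Harris-Benedict: BMR = 655.1 + 9.563(159.5) + 1.85(193) − 4.676(76) = 2182.0725 kcal/day.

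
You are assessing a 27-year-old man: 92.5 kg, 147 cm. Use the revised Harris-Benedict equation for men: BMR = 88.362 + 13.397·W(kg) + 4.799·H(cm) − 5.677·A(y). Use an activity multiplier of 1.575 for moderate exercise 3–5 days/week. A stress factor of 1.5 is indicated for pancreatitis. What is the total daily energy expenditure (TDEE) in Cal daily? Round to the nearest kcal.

Harris-Benedict: BMR = 88.362 + 13.397(92.5) + 4.799(147) − 5.677(27) = 1879.7585 kcal/day.
TEE = BMR × activity factor = 1879.7585 × 1.575 = 2960.6196 kcal/day.
Apply stress factor: 2960.6196 × 1.5 = 4440.9295 kcal/day.

4441 Cal daily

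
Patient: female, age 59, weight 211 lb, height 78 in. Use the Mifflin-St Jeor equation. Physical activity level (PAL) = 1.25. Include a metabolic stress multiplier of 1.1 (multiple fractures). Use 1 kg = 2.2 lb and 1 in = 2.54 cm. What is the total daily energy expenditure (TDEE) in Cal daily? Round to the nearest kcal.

Convert to metric: weight = 211 ÷ 2.2 = 95.9091 kg; height = 78 × 2.54 = 198.12 cm.
Mifflin-St Jeor (female): BMR = 10(95.9091) + 6.25(198.12) − 5(59) − 161 = 959.0909 + 1238.25 − 295 − 161 = 1741.3409 kcal/day.
TEE = BMR × activity factor = 1741.3409 × 1.25 = 2176.6761 kcal/day.
Apply stress factor: 2176.6761 × 1.1 = 2394.3438 kcal/day.

2394 Cal daily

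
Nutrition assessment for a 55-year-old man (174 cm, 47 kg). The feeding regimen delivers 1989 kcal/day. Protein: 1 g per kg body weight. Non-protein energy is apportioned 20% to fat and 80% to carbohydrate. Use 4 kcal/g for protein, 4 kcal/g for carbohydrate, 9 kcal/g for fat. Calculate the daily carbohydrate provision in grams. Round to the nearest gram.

Protein = 1 × 47 = 47 g → 47 × 4 = 188 kcal.
Non-protein calories = 1989 − 188 = 1801 kcal.
Fat: 20% × 1801 = 360.2 kcal; carbohydrate: 1440.8 kcal.
Carbohydrate: 1440.8 kcal ÷ 4 kcal/g = 360.2 g.

360 g/day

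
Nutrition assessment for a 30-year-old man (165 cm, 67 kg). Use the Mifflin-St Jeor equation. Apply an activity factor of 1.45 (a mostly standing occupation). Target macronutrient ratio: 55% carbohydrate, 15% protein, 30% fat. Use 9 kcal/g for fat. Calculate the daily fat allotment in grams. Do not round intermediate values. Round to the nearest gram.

75 g/day

Mifflin-St Jeor (male): BMR = 10(67) + 6.25(165) − 5(30) + 5 = 670 + 1031.25 − 150 + 5 = 1556.25 kcal/day.
TEE = 1556.25 × 1.45 = 2256.5625 kcal/day.
Fat energy = 30% × 2256.5625 = 676.9688 kcal.
Fat = 676.9688 ÷ 9 kcal/g = 75.2188 g.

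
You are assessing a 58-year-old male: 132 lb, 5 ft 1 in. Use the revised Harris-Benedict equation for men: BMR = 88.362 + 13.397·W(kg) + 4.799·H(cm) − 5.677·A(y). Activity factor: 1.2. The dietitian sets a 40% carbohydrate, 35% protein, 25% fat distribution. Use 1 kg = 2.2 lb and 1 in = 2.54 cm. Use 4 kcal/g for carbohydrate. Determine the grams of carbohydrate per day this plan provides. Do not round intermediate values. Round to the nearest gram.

Convert to metric: weight = 132 ÷ 2.2 = 60 kg; height = (5×12 + 1) × 2.54 = 61 × 2.54 = 154.94 cm.
Harris-Benedict: BMR = 88.362 + 13.397(60) + 4.799(154.94) − 5.677(58) = 1306.4731 kcal/day.
TEE = 1306.4731 × 1.2 = 1567.7677 kcal/day.
Carbohydrate energy = 40% × 1567.7677 = 627.1071 kcal.
Carbohydrate = 627.1071 ÷ 4 kcal/g = 156.7768 g.

157 g/day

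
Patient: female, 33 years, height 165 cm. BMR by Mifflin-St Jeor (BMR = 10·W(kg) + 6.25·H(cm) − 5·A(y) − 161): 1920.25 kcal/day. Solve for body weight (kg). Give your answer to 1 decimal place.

121.5 kg

1920.25 = 10·W + 6.25(165) − 5(33) − 161
10·W = 1920.25 − 705.25 = 1215, so W = 121.5 kg.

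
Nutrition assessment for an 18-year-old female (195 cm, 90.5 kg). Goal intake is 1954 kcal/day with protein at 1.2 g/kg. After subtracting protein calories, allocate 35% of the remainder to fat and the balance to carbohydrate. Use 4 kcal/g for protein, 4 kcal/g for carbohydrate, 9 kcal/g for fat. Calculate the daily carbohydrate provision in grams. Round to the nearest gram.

247 g/day

Protein = 1.2 × 90.5 = 108.6 g → 108.6 × 4 = 434.4 kcal.
Non-protein calories = 1954 − 434.4 = 1519.6 kcal.
Fat: 35% × 1519.6 = 531.86 kcal; carbohydrate: 987.74 kcal.
Carbohydrate: 987.74 kcal ÷ 4 kcal/g = 246.935 g.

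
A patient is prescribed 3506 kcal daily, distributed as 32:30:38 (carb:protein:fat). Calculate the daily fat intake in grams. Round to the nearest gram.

148 g/day

Fat energy = 38% × 3506 = 1332.28 kcal.
At 9 kcal/g: 1332.28 ÷ 9 = 148.0311 g.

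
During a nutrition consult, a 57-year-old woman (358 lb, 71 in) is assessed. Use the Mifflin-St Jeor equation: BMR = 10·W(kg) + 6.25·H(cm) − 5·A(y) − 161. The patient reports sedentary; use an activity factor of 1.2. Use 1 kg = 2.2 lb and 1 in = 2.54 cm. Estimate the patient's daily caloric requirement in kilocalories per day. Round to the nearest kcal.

2770 kilocalories per day

Convert to metric: weight = 358 ÷ 2.2 = 162.7273 kg; height = 71 × 2.54 = 180.34 cm.
Mifflin-St Jeor (female): BMR = 10(162.7273) + 6.25(180.34) − 5(57) − 161 = 1627.2727 + 1127.125 − 285 − 161 = 2308.3977 kcal/day.
TEE = BMR × activity factor = 2308.3977 × 1.2 = 2770.0773 kcal/day.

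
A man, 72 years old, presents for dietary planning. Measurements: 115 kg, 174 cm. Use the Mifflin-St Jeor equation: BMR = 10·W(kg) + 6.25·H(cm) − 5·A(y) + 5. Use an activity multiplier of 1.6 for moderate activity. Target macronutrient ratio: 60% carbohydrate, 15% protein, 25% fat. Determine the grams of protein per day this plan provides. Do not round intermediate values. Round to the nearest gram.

Mifflin-St Jeor (male): BMR = 10(115) + 6.25(174) − 5(72) + 5 = 1150 + 1087.5 − 360 + 5 = 1882.5 kcal/day.
TEE = 1882.5 × 1.6 = 3012 kcal/day.
Protein energy = 15% × 3012 = 451.8 kcal.
Protein = 451.8 ÷ 4 kcal/g = 112.95 g.

113 g/day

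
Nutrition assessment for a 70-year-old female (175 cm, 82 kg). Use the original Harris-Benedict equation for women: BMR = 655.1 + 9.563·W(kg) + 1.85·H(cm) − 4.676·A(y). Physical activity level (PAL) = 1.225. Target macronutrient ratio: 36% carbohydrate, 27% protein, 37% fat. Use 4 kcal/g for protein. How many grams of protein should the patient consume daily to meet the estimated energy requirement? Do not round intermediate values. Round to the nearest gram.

119 g/day

Harris-Benedict: BMR = 655.1 + 9.563(82) + 1.85(175) − 4.676(70) = 1435.696 kcal/day.
TEE = 1435.696 × 1.225 = 1758.7276 kcal/day.
Protein energy = 27% × 1758.7276 = 474.8565 kcal.
Protein = 474.8565 ÷ 4 kcal/g = 118.7141 g.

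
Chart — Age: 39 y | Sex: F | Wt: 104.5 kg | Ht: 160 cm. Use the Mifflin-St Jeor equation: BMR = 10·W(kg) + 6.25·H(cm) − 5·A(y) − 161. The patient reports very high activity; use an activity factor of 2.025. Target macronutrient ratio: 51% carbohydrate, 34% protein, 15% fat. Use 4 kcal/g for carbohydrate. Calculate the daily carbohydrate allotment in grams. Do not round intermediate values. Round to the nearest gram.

Mifflin-St Jeor (female): BMR = 10(104.5) + 6.25(160) − 5(39) − 161 = 1045 + 1000 − 195 − 161 = 1689 kcal/day.
TEE = 1689 × 2.025 = 3420.225 kcal/day.
Carbohydrate energy = 51% × 3420.225 = 1744.3148 kcal.
Carbohydrate = 1744.3148 ÷ 4 kcal/g = 436.0787 g.

436 g/day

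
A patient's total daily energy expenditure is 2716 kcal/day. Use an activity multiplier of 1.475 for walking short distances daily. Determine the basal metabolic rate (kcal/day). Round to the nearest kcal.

BMR = TEE ÷ activity factor = 2716 ÷ 1.475 = 1841.3559 kcal/day.

1841 kcal/day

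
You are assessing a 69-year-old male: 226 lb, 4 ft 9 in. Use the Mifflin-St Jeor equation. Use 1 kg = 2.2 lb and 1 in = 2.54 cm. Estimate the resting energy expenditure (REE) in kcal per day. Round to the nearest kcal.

Convert to metric: weight = 226 ÷ 2.2 = 102.7273 kg; height = (4×12 + 9) × 2.54 = 57 × 2.54 = 144.78 cm.
Mifflin-St Jeor (male): BMR = 10(102.7273) + 6.25(144.78) − 5(69) + 5 = 1027.2727 + 904.875 − 345 + 5 = 1592.1477 kcal/day.

1592 kcal per day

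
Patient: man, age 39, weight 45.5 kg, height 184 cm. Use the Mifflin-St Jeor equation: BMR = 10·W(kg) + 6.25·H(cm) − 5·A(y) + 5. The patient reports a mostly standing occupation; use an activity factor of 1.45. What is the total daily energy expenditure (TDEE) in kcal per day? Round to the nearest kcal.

2052 kcal per day

Mifflin-St Jeor (male): BMR = 10(45.5) + 6.25(184) − 5(39) + 5 = 455 + 1150 − 195 + 5 = 1415 kcal/day.
TEE = BMR × activity factor = 1415 × 1.45 = 2051.75 kcal/day.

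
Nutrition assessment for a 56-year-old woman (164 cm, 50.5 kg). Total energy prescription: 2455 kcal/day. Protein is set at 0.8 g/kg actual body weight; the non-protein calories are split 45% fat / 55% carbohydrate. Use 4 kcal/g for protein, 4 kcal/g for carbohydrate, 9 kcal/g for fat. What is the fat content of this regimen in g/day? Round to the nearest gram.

Protein = 0.8 × 50.5 = 40.4 g → 40.4 × 4 = 161.6 kcal.
Non-protein calories = 2455 − 161.6 = 2293.4 kcal.
Fat: 45% × 2293.4 = 1032.03 kcal; carbohydrate: 1261.37 kcal.
Fat: 1032.03 kcal ÷ 9 kcal/g = 114.67 g.

115 g/day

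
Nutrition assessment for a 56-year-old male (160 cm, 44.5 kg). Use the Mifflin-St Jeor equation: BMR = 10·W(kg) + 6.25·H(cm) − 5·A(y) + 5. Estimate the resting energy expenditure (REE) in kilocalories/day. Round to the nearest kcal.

1170 kilocalories/day

Mifflin-St Jeor (male): BMR = 10(44.5) + 6.25(160) − 5(56) + 5 = 445 + 1000 − 280 + 5 = 1170 kcal/day.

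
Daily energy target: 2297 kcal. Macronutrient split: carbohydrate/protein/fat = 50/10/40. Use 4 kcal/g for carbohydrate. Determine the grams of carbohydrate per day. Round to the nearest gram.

287 g/day

Carbohydrate energy = 50% × 2297 = 1148.5 kcal.
At 4 kcal/g: 1148.5 ÷ 4 = 287.125 g.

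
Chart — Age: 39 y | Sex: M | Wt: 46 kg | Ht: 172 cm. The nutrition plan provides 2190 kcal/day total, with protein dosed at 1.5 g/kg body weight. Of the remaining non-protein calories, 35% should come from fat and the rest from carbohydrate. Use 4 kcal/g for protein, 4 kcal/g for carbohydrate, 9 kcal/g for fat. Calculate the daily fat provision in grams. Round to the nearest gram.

74 g/day

Protein = 1.5 × 46 = 69 g → 69 × 4 = 276 kcal.
Non-protein calories = 2190 − 276 = 1914 kcal.
Fat: 35% × 1914 = 669.9 kcal; carbohydrate: 1244.1 kcal.
Fat: 669.9 kcal ÷ 9 kcal/g = 74.4333 g.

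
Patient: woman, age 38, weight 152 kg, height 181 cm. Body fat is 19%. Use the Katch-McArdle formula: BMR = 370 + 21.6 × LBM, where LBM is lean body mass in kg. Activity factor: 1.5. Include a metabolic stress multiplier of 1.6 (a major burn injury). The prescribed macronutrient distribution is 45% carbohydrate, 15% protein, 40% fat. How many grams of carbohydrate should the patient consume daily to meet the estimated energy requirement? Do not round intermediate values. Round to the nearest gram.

818 g/day

LBM = 152 × (1 − 0.19) = 123.12 kg. Katch-McArdle: BMR = 370 + 21.6 × 123.12 = 3029.392 kcal/day.
TEE = 3029.392 × 1.5 = 4544.088 kcal/day.
With stress factor 1.6: 4544.088 × 1.6 = 7270.5408 kcal/day.
Carbohydrate energy = 45% × 7270.5408 = 3271.7434 kcal.
Carbohydrate = 3271.7434 ÷ 4 kcal/g = 817.9358 g.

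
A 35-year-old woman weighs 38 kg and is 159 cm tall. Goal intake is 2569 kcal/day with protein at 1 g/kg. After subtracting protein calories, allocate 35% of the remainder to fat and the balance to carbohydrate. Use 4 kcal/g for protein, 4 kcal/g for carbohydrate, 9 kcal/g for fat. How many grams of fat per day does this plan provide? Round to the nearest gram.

94 g/day

Protein = 1 × 38 = 38 g → 38 × 4 = 152 kcal.
Non-protein calories = 2569 − 152 = 2417 kcal.
Fat: 35% × 2417 = 845.95 kcal; carbohydrate: 1571.05 kcal.
Fat: 845.95 kcal ÷ 9 kcal/g = 93.9944 g.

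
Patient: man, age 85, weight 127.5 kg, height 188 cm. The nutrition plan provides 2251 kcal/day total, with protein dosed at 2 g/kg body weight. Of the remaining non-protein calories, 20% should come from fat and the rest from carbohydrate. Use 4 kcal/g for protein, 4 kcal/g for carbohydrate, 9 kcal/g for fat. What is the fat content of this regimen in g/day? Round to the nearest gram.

Protein = 2 × 127.5 = 255 g → 255 × 4 = 1020 kcal.
Non-protein calories = 2251 − 1020 = 1231 kcal.
Fat: 20% × 1231 = 246.2 kcal; carbohydrate: 984.8 kcal.
Fat: 246.2 kcal ÷ 9 kcal/g = 27.3556 g.

27 g/day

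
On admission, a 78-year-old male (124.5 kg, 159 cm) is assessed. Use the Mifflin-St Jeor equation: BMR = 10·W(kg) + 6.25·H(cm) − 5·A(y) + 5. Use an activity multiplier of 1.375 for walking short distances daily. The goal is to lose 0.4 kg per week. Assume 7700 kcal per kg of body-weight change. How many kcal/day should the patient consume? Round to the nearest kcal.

Mifflin-St Jeor (male): BMR = 10(124.5) + 6.25(159) − 5(78) + 5 = 1245 + 993.75 − 390 + 5 = 1853.75 kcal/day.
TEE = 1853.75 × 1.375 = 2548.9063 kcal/day.
Required daily deficit = 0.4 × 7700 ÷ 7 = 440 kcal/day.
Target intake = 2548.9063 − 440 = 2108.9063 kcal/day.

2109 kcal/day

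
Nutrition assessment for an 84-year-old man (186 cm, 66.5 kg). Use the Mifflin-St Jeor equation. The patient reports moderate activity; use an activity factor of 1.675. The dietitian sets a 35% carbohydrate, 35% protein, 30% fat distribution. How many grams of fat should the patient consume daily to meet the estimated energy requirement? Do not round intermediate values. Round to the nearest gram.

79 g/day

Mifflin-St Jeor (male): BMR = 10(66.5) + 6.25(186) − 5(84) + 5 = 665 + 1162.5 − 420 + 5 = 1412.5 kcal/day.
TEE = 1412.5 × 1.675 = 2365.9375 kcal/day.
Fat energy = 30% × 2365.9375 = 709.7813 kcal.
Fat = 709.7813 ÷ 9 kcal/g = 78.8646 g.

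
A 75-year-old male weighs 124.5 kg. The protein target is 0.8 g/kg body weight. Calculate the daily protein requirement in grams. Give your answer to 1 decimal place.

99.6 g/day

Protein = 0.8 g/kg × 124.5 kg = 99.6 g/day.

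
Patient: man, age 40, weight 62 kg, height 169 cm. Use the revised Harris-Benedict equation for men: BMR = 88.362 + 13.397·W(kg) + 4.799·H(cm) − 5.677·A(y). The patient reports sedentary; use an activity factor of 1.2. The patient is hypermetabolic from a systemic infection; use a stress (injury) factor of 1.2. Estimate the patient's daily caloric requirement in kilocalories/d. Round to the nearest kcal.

2164 kilocalories/d

Harris-Benedict: BMR = 88.362 + 13.397(62) + 4.799(169) − 5.677(40) = 1502.927 kcal/day.
TEE = BMR × activity factor = 1502.927 × 1.2 = 1803.5124 kcal/day.
Apply stress factor: 1803.5124 × 1.2 = 2164.2149 kcal/day.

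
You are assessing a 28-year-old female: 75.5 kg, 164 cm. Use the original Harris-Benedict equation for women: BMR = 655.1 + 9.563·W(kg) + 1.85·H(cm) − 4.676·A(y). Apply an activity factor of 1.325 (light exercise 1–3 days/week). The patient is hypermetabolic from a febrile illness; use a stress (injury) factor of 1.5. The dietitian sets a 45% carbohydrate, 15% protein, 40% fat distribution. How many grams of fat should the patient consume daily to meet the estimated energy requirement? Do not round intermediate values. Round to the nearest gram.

137 g/day

Harris-Benedict: BMR = 655.1 + 9.563(75.5) + 1.85(164) − 4.676(28) = 1549.5785 kcal/day.
TEE = 1549.5785 × 1.325 = 2053.1915 kcal/day.
With stress factor 1.5: 2053.1915 × 1.5 = 3079.7873 kcal/day.
Fat energy = 40% × 3079.7873 = 1231.9149 kcal.
Fat = 1231.9149 ÷ 9 kcal/g = 136.8794 g.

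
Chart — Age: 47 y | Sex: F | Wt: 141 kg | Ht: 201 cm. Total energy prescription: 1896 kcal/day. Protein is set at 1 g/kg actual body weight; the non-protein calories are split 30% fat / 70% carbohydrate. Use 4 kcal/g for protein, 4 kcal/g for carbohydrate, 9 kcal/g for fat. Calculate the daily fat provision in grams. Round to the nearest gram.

44 g/day

Protein = 1 × 141 = 141 g → 141 × 4 = 564 kcal.
Non-protein calories = 1896 − 564 = 1332 kcal.
Fat: 30% × 1332 = 399.6 kcal; carbohydrate: 932.4 kcal.
Fat: 399.6 kcal ÷ 9 kcal/g = 44.4 g.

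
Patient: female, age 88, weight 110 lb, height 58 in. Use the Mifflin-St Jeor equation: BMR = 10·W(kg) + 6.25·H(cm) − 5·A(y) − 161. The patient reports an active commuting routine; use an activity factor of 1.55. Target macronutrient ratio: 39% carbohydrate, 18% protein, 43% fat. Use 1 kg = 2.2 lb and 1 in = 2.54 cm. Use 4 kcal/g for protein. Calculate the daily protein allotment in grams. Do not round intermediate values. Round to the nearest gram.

57 g/day

Convert to metric: weight = 110 ÷ 2.2 = 50 kg; height = 58 × 2.54 = 147.32 cm.
Mifflin-St Jeor (female): BMR = 10(50) + 6.25(147.32) − 5(88) − 161 = 500 + 920.75 − 440 − 161 = 819.75 kcal/day.
TEE = 819.75 × 1.55 = 1270.6125 kcal/day.
Protein energy = 18% × 1270.6125 = 228.7103 kcal.
Protein = 228.7103 ÷ 4 kcal/g = 57.1776 g.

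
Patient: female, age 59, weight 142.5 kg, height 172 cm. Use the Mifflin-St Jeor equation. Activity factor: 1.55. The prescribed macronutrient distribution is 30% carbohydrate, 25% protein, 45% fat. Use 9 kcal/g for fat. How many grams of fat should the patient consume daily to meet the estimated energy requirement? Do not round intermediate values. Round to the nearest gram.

Mifflin-St Jeor (female): BMR = 10(142.5) + 6.25(172) − 5(59) − 161 = 1425 + 1075 − 295 − 161 = 2044 kcal/day.
TEE = 2044 × 1.55 = 3168.2 kcal/day.
Fat energy = 45% × 3168.2 = 1425.69 kcal.
Fat = 1425.69 ÷ 9 kcal/g = 158.41 g.

158 g/day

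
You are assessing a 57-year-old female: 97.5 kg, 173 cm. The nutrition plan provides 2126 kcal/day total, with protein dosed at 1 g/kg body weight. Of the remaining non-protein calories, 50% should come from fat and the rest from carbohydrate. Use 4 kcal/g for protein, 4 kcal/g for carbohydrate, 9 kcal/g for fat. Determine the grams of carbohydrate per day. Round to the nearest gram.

217 g/day

Protein = 1 × 97.5 = 97.5 g → 97.5 × 4 = 390 kcal.
Non-protein calories = 2126 − 390 = 1736 kcal.
Fat: 50% × 1736 = 868 kcal; carbohydrate: 868 kcal.
Carbohydrate: 868 kcal ÷ 4 kcal/g = 217 g.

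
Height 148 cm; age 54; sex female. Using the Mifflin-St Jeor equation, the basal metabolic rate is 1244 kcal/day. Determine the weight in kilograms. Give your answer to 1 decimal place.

75.0 kg

1244 = 10·W + 6.25(148) − 5(54) − 161
10·W = 1244 − 494 = 750, so W = 75 kg.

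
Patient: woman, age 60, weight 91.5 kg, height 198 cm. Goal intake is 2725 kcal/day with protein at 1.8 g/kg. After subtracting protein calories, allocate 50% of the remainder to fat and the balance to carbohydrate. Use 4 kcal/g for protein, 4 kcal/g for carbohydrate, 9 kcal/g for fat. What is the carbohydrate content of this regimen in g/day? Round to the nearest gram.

Protein = 1.8 × 91.5 = 164.7 g → 164.7 × 4 = 658.8 kcal.
Non-protein calories = 2725 − 658.8 = 2066.2 kcal.
Fat: 50% × 2066.2 = 1033.1 kcal; carbohydrate: 1033.1 kcal.
Carbohydrate: 1033.1 kcal ÷ 4 kcal/g = 258.275 g.

258 g/day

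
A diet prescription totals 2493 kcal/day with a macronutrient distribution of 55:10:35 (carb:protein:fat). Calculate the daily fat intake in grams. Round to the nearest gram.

97 g/day

Fat energy = 35% × 2493 = 872.55 kcal.
At 9 kcal/g: 872.55 ÷ 9 = 96.95 g.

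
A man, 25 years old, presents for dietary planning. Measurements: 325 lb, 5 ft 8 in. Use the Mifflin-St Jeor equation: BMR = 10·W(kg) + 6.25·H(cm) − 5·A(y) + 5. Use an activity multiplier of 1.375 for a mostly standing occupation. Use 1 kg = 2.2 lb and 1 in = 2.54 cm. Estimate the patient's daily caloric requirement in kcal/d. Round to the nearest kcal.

Convert to metric: weight = 325 ÷ 2.2 = 147.7273 kg; height = (5×12 + 8) × 2.54 = 68 × 2.54 = 172.72 cm.
Mifflin-St Jeor (male): BMR = 10(147.7273) + 6.25(172.72) − 5(25) + 5 = 1477.2727 + 1079.5 − 125 + 5 = 2436.7727 kcal/day.
TEE = BMR × activity factor = 2436.7727 × 1.375 = 3350.5625 kcal/day.

3351 kcal/d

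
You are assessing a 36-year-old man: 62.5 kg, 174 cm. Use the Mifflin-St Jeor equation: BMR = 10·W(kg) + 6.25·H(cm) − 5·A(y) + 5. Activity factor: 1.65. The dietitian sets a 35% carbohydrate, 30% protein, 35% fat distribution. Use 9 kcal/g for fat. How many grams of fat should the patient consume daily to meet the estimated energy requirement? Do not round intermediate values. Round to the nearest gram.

99 g/day

Mifflin-St Jeor (male): BMR = 10(62.5) + 6.25(174) − 5(36) + 5 = 625 + 1087.5 − 180 + 5 = 1537.5 kcal/day.
TEE = 1537.5 × 1.65 = 2536.875 kcal/day.
Fat energy = 35% × 2536.875 = 887.9063 kcal.
Fat = 887.9063 ÷ 9 kcal/g = 98.6563 g.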